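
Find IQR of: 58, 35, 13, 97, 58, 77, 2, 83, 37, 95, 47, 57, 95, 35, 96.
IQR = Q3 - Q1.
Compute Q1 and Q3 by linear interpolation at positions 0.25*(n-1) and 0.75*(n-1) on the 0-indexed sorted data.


Sorted: 2, 13, 35, 35, 37, 47, 57, 58, 58, 77, 83, 95, 95, 96, 97
Q1 (25th %ile) = 36.0000
Q3 (75th %ile) = 89.0000
IQR = 89.0000 - 36.0000 = 53.0000

IQR = 53.0000


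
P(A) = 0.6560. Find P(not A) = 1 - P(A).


P(not A) = 1 - 0.6560 = 0.3440

P(not A) = 0.3440


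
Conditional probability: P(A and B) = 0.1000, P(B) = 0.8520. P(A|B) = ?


P(A|B) = 0.1000/0.8520 = 0.1174

P(A|B) = 0.1174


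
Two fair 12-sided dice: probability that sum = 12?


Total outcomes = 12×12 = 144
Favorable (sum = 12): 11
P = 11/144 = 0.0764

P = 0.0764


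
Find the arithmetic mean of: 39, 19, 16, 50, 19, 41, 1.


Sum = 39 + 19 + 16 + 50 + 19 + 41 + 1 = 185
n = 7
Mean = 185/7 = 26.4286

Mean = 26.4286


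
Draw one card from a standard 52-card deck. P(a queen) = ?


4 queens in 52 cards
P = 4/52 = 0.0769

P = 0.0769


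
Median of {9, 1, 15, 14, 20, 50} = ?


Sorted: 1, 9, 14, 15, 20, 50
n = 6 (even)
Middle values: 14 and 15
Median = (14+15)/2 = 14.5000

Median = 14.5000


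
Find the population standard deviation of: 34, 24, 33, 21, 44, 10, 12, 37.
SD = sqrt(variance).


Mean = 26.8750
Variance = 129.1094
SD = sqrt(129.1094) = 11.3626

SD = 11.3626


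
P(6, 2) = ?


P(6,2) = 6!/4!
= 720/24
= 30

P(6,2) = 30


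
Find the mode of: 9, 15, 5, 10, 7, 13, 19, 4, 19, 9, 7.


Frequencies: 4:1, 5:1, 7:2, 9:2, 10:1, 13:1, 15:1, 19:2
Max frequency = 2
Mode = 7, 9, 19

Mode = 7, 9, 19


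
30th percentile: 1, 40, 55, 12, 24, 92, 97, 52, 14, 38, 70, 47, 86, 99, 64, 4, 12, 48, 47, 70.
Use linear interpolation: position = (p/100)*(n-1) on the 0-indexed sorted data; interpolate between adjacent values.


Sorted: 1, 4, 12, 12, 14, 24, 38, 40, 47, 47, 48, 52, 55, 64, 70, 70, 86, 92, 97, 99
n = 20
Index = 30/100 * 19 = 5.7000
Lower = data[5] = 24, Upper = data[6] = 38
P30 = 24 + 0.7000*(14) = 33.8000

P30 = 33.8000


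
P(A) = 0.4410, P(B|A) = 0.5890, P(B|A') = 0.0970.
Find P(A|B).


P(B) = P(B|A)*P(A) + P(B|A')*P(A')
= 0.5890*0.4410 + 0.0970*0.5590
= 0.259749 + 0.054223 = 0.313972
P(A|B) = 0.259749/0.313972 = 0.8273

P(A|B) = 0.8273


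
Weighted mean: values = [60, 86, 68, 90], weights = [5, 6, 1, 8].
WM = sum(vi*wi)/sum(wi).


Numerator = 60*5 + 86*6 + 68*1 + 90*8 = 1604
Denominator = 5 + 6 + 1 + 8 = 20
WM = 1604/20 = 80.2000

WM = 80.2000


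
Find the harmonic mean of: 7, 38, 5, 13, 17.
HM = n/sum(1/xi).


Sum of reciprocals = 1/7 + 1/38 + 1/5 + 1/13 + 1/17 = 0.504920
HM = 5/0.504920 = 9.9026

HM = 9.9026


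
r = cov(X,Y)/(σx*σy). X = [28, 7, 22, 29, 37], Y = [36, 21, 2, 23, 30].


Mean X = 24.6000, Mean Y = 22.4000
SD X = 10.011993, SD Y = 11.499565
Cov = 44.160000
r = 44.160000/(10.011993*11.499565) = 0.3836

r = 0.3836


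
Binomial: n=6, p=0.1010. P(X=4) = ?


C(6,4) = 15
p^4 = 0.000104
(1-p)^2 = 0.808201
P = 15 * 0.000104 * 0.808201 = 0.0013

P(X=4) = 0.0013


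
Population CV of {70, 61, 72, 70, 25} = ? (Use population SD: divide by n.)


Mean = 59.6000
SD = 17.7155
CV = (17.7155/59.6000)*100 = 29.7240%

CV = 29.7240%


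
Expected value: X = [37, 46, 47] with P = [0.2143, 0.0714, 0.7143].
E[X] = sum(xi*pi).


E[X] = 37*0.2143 + 46*0.0714 + 47*0.7143
= 7.9291 + 3.2844 + 33.5721
= 44.7856

E[X] = 44.7856


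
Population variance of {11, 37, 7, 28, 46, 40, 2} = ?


Mean = 24.4286
Squared deviations: 180.3265, 158.0408, 303.7551, 12.7551, 465.3265, 242.4694, 503.0408
Sum = 1865.7143
Variance = 1865.7143/7 = 266.5306

Variance = 266.5306


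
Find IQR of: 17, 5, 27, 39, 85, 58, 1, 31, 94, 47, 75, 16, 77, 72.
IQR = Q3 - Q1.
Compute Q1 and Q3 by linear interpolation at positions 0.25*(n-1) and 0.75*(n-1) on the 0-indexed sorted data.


Sorted: 1, 5, 16, 17, 27, 31, 39, 47, 58, 72, 75, 77, 85, 94
Q1 (25th %ile) = 19.5000
Q3 (75th %ile) = 74.2500
IQR = 74.2500 - 19.5000 = 54.7500

IQR = 54.7500


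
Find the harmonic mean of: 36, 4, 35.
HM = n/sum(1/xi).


Sum of reciprocals = 1/36 + 1/4 + 1/35 = 0.306349
HM = 3/0.306349 = 9.7927

HM = 9.7927


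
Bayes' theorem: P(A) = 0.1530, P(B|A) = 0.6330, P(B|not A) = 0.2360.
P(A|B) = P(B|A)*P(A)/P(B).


P(B) = P(B|A)*P(A) + P(B|A')*P(A')
= 0.6330*0.1530 + 0.2360*0.8470
= 0.096849 + 0.199892 = 0.296741
P(A|B) = 0.096849/0.296741 = 0.3264

P(A|B) = 0.3264


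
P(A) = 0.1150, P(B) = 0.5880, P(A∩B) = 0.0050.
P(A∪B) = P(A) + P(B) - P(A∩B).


P(A∪B) = 0.1150 + 0.5880 - 0.0050
= 0.7030 - 0.0050
= 0.6980

P(A∪B) = 0.6980


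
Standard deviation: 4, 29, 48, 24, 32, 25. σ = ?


Mean = 27.0000
Variance = 168.6667
SD = sqrt(168.6667) = 12.9872

SD = 12.9872


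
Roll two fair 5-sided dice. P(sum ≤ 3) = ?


Total outcomes = 5×5 = 25
Favorable (sum ≤ 3): 3
P = 3/25 = 0.1200

P = 0.1200


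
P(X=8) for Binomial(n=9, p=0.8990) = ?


C(9,8) = 9
p^8 = 0.426656
(1-p)^1 = 0.101000
P = 9 * 0.426656 * 0.101000 = 0.3878

P(X=8) = 0.3878


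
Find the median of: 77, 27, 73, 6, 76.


Sorted: 6, 27, 73, 76, 77
n = 5 (odd)
Middle value = 73

Median = 73


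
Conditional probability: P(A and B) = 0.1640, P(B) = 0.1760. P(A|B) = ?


P(A|B) = 0.1640/0.1760 = 0.9318

P(A|B) = 0.9318


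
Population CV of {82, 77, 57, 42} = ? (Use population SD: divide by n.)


Mean = 64.5000
SD = 16.0078
CV = (16.0078/64.5000)*100 = 24.8183%

CV = 24.8183%


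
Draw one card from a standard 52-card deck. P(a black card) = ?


26 black cards in 52 cards
P = 26/52 = 0.5000

P = 0.5000


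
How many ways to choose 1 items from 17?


C(17,1) = 17!/(1! × 16!)
= 355687428096000/(1 × 20922789888000)
= 17

C(17,1) = 17


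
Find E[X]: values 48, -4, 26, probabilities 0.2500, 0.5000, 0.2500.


E[X] = 48*0.2500 - 4*0.5000 + 26*0.2500
= 12.0000 - 2.0000 + 6.5000
= 16.5000

E[X] = 16.5000


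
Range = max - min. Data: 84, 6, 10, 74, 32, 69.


Max = 84, Min = 6
Range = 84 - 6 = 78

Range = 78


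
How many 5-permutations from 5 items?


P(5,5) = 5!/0!
= 120/1
= 120

P(5,5) = 120


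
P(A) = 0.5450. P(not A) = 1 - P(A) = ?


P(not A) = 1 - 0.5450 = 0.4550

P(not A) = 0.4550


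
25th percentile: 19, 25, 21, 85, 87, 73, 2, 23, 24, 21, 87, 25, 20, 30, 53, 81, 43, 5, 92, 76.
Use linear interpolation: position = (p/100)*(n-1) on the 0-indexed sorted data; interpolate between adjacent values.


Sorted: 2, 5, 19, 20, 21, 21, 23, 24, 25, 25, 30, 43, 53, 73, 76, 81, 85, 87, 87, 92
n = 20
Index = 25/100 * 19 = 4.7500
Lower = data[4] = 21, Upper = data[5] = 21
P25 = 21 + 0.7500*(0) = 21.0000

P25 = 21.0000


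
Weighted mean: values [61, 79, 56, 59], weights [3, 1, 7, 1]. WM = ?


Numerator = 61*3 + 79*1 + 56*7 + 59*1 = 713
Denominator = 3 + 1 + 7 + 1 = 12
WM = 713/12 = 59.4167

WM = 59.4167


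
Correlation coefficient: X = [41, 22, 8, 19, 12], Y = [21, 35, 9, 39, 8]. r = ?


Mean X = 20.4000, Mean Y = 22.4000
SD X = 11.429786, SD Y = 12.831212
Cov = 51.040000
r = 51.040000/(11.429786*12.831212) = 0.3480

r = 0.3480


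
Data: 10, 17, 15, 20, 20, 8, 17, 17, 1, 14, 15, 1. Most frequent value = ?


Frequencies: 1:2, 8:1, 10:1, 14:1, 15:2, 17:3, 20:2
Max frequency = 3
Mode = 17

Mode = 17


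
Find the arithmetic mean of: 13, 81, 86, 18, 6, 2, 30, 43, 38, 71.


Sum = 13 + 81 + 86 + 18 + 6 + 2 + 30 + 43 + 38 + 71 = 388
n = 10
Mean = 388/10 = 38.8000

Mean = 38.8000


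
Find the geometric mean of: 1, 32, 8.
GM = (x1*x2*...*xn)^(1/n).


Product = 1 × 32 × 8 = 256
GM = 256^(1/3) = 6.3496

GM = 6.3496


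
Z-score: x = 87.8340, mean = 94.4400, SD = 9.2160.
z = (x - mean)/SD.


z = (87.8340 - 94.4400)/9.2160
= -6.6060/9.2160
= -0.7168

z = -0.7168


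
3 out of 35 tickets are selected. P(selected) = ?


P = 3/35 = 0.0857

P = 0.0857


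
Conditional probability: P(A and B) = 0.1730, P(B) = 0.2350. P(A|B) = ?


P(A|B) = 0.1730/0.2350 = 0.7362

P(A|B) = 0.7362


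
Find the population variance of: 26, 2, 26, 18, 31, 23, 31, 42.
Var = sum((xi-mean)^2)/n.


Mean = 24.8750
Squared deviations: 1.2656, 523.2656, 1.2656, 47.2656, 37.5156, 3.5156, 37.5156, 293.2656
Sum = 944.8750
Variance = 944.8750/8 = 118.1094

Variance = 118.1094


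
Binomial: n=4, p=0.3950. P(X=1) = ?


C(4,1) = 4
p^1 = 0.395000
(1-p)^3 = 0.221445
P = 4 * 0.395000 * 0.221445 = 0.3499

P(X=1) = 0.3499


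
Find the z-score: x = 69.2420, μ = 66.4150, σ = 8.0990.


z = (69.2420 - 66.4150)/8.0990
= 2.8270/8.0990
= 0.3491

z = 0.3491


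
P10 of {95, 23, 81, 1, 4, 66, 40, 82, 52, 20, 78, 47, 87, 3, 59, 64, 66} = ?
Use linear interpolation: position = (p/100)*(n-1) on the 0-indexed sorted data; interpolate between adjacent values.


Sorted: 1, 3, 4, 20, 23, 40, 47, 52, 59, 64, 66, 66, 78, 81, 82, 87, 95
n = 17
Index = 10/100 * 16 = 1.6000
Lower = data[1] = 3, Upper = data[2] = 4
P10 = 3 + 0.6000*(1) = 3.6000

P10 = 3.6000


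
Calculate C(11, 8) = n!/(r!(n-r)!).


C(11,8) = 11!/(8! × 3!)
= 39916800/(40320 × 6)
= 165

C(11,8) = 165


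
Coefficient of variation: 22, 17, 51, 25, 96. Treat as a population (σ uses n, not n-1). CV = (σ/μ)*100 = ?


Mean = 42.2000
SD = 29.3626
CV = (29.3626/42.2000)*100 = 69.5795%

CV = 69.5795%


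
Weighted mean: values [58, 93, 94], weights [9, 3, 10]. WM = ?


Numerator = 58*9 + 93*3 + 94*10 = 1741
Denominator = 9 + 3 + 10 = 22
WM = 1741/22 = 79.1364

WM = 79.1364


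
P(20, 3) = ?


P(20,3) = 20!/17!
= 2432902008176640000/355687428096000
= 6840

P(20,3) = 6840


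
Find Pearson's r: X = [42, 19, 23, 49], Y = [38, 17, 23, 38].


Mean X = 33.2500, Mean Y = 29.0000
SD X = 12.577261, SD Y = 9.246621
Cov = 113.250000
r = 113.250000/(12.577261*9.246621) = 0.9738

r = 0.9738


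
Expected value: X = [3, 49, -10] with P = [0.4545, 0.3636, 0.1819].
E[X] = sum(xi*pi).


E[X] = 3*0.4545 + 49*0.3636 - 10*0.1819
= 1.3635 + 17.8164 - 1.8190
= 17.3609

E[X] = 17.3609


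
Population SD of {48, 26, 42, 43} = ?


Mean = 39.7500
Variance = 68.1875
SD = sqrt(68.1875) = 8.2576

SD = 8.2576


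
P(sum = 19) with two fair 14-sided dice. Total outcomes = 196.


Total outcomes = 14×14 = 196
Favorable (sum = 19): 10
P = 10/196 = 0.0510

P = 0.0510


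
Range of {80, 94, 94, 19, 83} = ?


Max = 94, Min = 19
Range = 94 - 19 = 75

Range = 75


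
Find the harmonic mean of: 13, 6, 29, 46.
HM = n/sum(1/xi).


Sum of reciprocals = 1/13 + 1/6 + 1/29 + 1/46 = 0.299812
HM = 4/0.299812 = 13.3417

HM = 13.3417


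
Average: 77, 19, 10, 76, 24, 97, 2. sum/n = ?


Sum = 77 + 19 + 10 + 76 + 24 + 97 + 2 = 305
n = 7
Mean = 305/7 = 43.5714

Mean = 43.5714


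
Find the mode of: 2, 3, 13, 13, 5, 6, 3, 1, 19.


Frequencies: 1:1, 2:1, 3:2, 5:1, 6:1, 13:2, 19:1
Max frequency = 2
Mode = 3, 13

Mode = 3, 13


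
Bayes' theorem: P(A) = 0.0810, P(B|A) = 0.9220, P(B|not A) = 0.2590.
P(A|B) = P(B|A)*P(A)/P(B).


P(B) = P(B|A)*P(A) + P(B|A')*P(A')
= 0.9220*0.0810 + 0.2590*0.9190
= 0.074682 + 0.238021 = 0.312703
P(A|B) = 0.074682/0.312703 = 0.2388

P(A|B) = 0.2388


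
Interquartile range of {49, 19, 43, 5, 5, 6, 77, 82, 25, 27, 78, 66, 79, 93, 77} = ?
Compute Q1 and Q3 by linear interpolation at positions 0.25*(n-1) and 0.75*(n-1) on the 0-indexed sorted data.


Sorted: 5, 5, 6, 19, 25, 27, 43, 49, 66, 77, 77, 78, 79, 82, 93
Q1 (25th %ile) = 22.0000
Q3 (75th %ile) = 77.5000
IQR = 77.5000 - 22.0000 = 55.5000

IQR = 55.5000


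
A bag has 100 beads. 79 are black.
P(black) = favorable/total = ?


P = 79/100 = 0.7900

P = 0.7900


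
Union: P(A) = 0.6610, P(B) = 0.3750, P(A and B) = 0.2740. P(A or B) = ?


P(A∪B) = 0.6610 + 0.3750 - 0.2740
= 1.0360 - 0.2740
= 0.7620

P(A∪B) = 0.7620


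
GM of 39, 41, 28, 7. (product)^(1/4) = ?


Product = 39 × 41 × 28 × 7 = 313404
GM = 313404^(1/4) = 23.6606

GM = 23.6606


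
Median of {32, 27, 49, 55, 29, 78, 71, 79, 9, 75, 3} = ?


Sorted: 3, 9, 27, 29, 32, 49, 55, 71, 75, 78, 79
n = 11 (odd)
Middle value = 49

Median = 49


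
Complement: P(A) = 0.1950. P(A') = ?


P(not A) = 1 - 0.1950 = 0.8050

P(not A) = 0.8050


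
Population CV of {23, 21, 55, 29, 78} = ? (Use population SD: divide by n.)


Mean = 41.2000
SD = 22.0581
CV = (22.0581/41.2000)*100 = 53.5391%

CV = 53.5391%


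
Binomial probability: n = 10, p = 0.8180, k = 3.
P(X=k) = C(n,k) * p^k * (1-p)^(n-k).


C(10,3) = 120
p^3 = 0.547343
(1-p)^7 = 6.614541e-06
P = 120 * 0.547343 * 6.614541e-06 = 0.0004

P(X=3) = 0.0004


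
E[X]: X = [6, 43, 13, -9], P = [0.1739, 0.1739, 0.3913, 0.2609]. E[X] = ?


E[X] = 6*0.1739 + 43*0.1739 + 13*0.3913 - 9*0.2609
= 1.0434 + 7.4777 + 5.0869 - 2.3481
= 11.2599

E[X] = 11.2599


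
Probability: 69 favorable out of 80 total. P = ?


P = 69/80 = 0.8625

P = 0.8625


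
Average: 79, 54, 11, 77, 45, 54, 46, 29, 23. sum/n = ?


Sum = 79 + 54 + 11 + 77 + 45 + 54 + 46 + 29 + 23 = 418
n = 9
Mean = 418/9 = 46.4444

Mean = 46.4444


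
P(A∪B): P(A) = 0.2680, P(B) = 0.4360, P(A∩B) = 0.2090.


P(A∪B) = 0.2680 + 0.4360 - 0.2090
= 0.7040 - 0.2090
= 0.4950

P(A∪B) = 0.4950


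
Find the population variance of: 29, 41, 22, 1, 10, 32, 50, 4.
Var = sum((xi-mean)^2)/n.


Mean = 23.6250
Squared deviations: 28.8906, 301.8906, 2.6406, 511.8906, 185.6406, 70.1406, 695.6406, 385.1406
Sum = 2181.8750
Variance = 2181.8750/8 = 272.7344

Variance = 272.7344


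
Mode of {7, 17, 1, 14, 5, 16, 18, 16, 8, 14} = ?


Frequencies: 1:1, 5:1, 7:1, 8:1, 14:2, 16:2, 17:1, 18:1
Max frequency = 2
Mode = 14, 16

Mode = 14, 16


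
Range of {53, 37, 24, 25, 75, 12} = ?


Max = 75, Min = 12
Range = 75 - 12 = 63

Range = 63


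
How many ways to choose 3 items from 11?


C(11,3) = 11!/(3! × 8!)
= 39916800/(6 × 40320)
= 165

C(11,3) = 165


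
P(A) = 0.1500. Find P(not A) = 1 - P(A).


P(not A) = 1 - 0.1500 = 0.8500

P(not A) = 0.8500


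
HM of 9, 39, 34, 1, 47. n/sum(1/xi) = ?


Sum of reciprocals = 1/9 + 1/39 + 1/34 + 1/1 + 1/47 = 1.187440
HM = 5/1.187440 = 4.2107

HM = 4.2107


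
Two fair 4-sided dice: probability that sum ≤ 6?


Total outcomes = 4×4 = 16
Favorable (sum ≤ 6): 13
P = 13/16 = 0.8125

P = 0.8125


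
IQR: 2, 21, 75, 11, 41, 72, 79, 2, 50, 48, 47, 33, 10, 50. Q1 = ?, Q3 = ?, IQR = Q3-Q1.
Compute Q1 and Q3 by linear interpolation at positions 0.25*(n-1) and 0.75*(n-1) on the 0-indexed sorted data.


Sorted: 2, 2, 10, 11, 21, 33, 41, 47, 48, 50, 50, 72, 75, 79
Q1 (25th %ile) = 13.5000
Q3 (75th %ile) = 50.0000
IQR = 50.0000 - 13.5000 = 36.5000

IQR = 36.5000


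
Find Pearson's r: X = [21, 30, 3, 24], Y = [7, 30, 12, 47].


Mean X = 19.5000, Mean Y = 24.0000
SD X = 10.062306, SD Y = 15.795569
Cov = 84.750000
r = 84.750000/(10.062306*15.795569) = 0.5332

r = 0.5332


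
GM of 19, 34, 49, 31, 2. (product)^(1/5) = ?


Product = 19 × 34 × 49 × 31 × 2 = 1962548
GM = 1962548^(1/5) = 18.1369

GM = 18.1369


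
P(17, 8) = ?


P(17,8) = 17!/9!
= 355687428096000/362880
= 980179200

P(17,8) = 980179200


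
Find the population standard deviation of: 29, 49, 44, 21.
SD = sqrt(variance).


Mean = 35.7500
Variance = 126.6875
SD = sqrt(126.6875) = 11.2556

SD = 11.2556


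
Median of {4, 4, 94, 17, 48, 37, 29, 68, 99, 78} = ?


Sorted: 4, 4, 17, 29, 37, 48, 68, 78, 94, 99
n = 10 (even)
Middle values: 37 and 48
Median = (37+48)/2 = 42.5000

Median = 42.5000


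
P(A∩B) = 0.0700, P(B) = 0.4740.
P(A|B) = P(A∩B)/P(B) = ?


P(A|B) = 0.0700/0.4740 = 0.1477

P(A|B) = 0.1477


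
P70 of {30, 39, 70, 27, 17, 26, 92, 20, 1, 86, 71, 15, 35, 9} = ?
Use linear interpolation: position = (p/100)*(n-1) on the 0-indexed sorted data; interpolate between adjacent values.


Sorted: 1, 9, 15, 17, 20, 26, 27, 30, 35, 39, 70, 71, 86, 92
n = 14
Index = 70/100 * 13 = 9.1000
Lower = data[9] = 39, Upper = data[10] = 70
P70 = 39 + 0.1000*(31) = 42.1000

P70 = 42.1000


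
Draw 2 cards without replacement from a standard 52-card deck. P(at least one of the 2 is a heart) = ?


P(at least one) = 1 - P(none)
P(none) = (39/52) × (38/51) = 0.558824
P(at least one) = 1 - 0.558824 = 0.4412

P = 0.4412


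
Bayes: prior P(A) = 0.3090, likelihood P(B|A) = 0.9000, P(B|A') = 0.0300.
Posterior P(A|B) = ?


P(B) = P(B|A)*P(A) + P(B|A')*P(A')
= 0.9000*0.3090 + 0.0300*0.6910
= 0.278100 + 0.020730 = 0.298830
P(A|B) = 0.278100/0.298830 = 0.9306

P(A|B) = 0.9306


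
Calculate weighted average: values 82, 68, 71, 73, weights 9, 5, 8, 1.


Numerator = 82*9 + 68*5 + 71*8 + 73*1 = 1719
Denominator = 9 + 5 + 8 + 1 = 23
WM = 1719/23 = 74.7391

WM = 74.7391


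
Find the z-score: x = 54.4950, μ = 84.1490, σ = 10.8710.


z = (54.4950 - 84.1490)/10.8710
= -29.6540/10.8710
= -2.7278

z = -2.7278


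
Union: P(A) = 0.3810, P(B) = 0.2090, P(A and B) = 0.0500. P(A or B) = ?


P(A∪B) = 0.3810 + 0.2090 - 0.0500
= 0.5900 - 0.0500
= 0.5400

P(A∪B) = 0.5400


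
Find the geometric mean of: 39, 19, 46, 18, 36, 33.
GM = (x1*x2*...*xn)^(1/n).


Product = 39 × 19 × 46 × 18 × 36 × 33 = 728895024
GM = 728895024^(1/6) = 29.9993

GM = 29.9993


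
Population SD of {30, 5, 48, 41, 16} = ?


Mean = 28.0000
Variance = 249.2000
SD = sqrt(249.2000) = 15.7861

SD = 15.7861


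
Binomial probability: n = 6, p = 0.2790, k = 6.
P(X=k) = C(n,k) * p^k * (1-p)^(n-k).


C(6,6) = 1
p^6 = 0.000472
(1-p)^0 = 1.000000
P = 1 * 0.000472 * 1.000000 = 0.0005

P(X=6) = 0.0005


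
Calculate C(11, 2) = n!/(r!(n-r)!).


C(11,2) = 11!/(2! × 9!)
= 39916800/(2 × 362880)
= 55

C(11,2) = 55


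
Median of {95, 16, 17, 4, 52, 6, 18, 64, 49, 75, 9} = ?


Sorted: 4, 6, 9, 16, 17, 18, 49, 52, 64, 75, 95
n = 11 (odd)
Middle value = 18

Median = 18


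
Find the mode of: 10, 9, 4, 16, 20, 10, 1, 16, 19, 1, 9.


Frequencies: 1:2, 4:1, 9:2, 10:2, 16:2, 19:1, 20:1
Max frequency = 2
Mode = 1, 9, 10, 16

Mode = 1, 9, 10, 16


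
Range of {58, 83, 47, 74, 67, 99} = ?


Max = 99, Min = 47
Range = 99 - 47 = 52

Range = 52


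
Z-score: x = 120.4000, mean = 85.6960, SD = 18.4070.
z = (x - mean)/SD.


z = (120.4000 - 85.6960)/18.4070
= 34.7040/18.4070
= 1.8854

z = 1.8854


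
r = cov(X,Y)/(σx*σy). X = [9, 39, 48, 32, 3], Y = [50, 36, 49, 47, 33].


Mean X = 26.2000, Mean Y = 43.0000
SD X = 17.359724, SD Y = 7.071068
Cov = 35.200000
r = 35.200000/(17.359724*7.071068) = 0.2868

r = 0.2868


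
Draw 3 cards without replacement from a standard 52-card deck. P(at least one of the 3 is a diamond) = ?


P(at least one) = 1 - P(none)
P(none) = (39/52) × (38/51) × (37/50) = 0.413529
P(at least one) = 1 - 0.413529 = 0.5865

P = 0.5865


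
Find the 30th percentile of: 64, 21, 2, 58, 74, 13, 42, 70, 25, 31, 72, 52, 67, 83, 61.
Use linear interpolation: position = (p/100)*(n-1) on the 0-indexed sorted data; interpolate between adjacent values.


Sorted: 2, 13, 21, 25, 31, 42, 52, 58, 61, 64, 67, 70, 72, 74, 83
n = 15
Index = 30/100 * 14 = 4.2000
Lower = data[4] = 31, Upper = data[5] = 42
P30 = 31 + 0.2000*(11) = 33.2000

P30 = 33.2000


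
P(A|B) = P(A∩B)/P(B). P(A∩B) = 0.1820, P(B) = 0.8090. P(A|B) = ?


P(A|B) = 0.1820/0.8090 = 0.2250

P(A|B) = 0.2250


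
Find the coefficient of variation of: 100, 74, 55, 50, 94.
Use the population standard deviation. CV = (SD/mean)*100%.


Mean = 74.6000
SD = 20.0559
CV = (20.0559/74.6000)*100 = 26.8846%

CV = 26.8846%


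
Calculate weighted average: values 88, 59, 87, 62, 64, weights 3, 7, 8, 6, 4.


Numerator = 88*3 + 59*7 + 87*8 + 62*6 + 64*4 = 2001
Denominator = 3 + 7 + 8 + 6 + 4 = 28
WM = 2001/28 = 71.4643

WM = 71.4643


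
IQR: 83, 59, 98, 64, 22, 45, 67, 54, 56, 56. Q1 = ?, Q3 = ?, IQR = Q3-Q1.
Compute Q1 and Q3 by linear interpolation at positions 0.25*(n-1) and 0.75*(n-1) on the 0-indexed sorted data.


Sorted: 22, 45, 54, 56, 56, 59, 64, 67, 83, 98
Q1 (25th %ile) = 54.5000
Q3 (75th %ile) = 66.2500
IQR = 66.2500 - 54.5000 = 11.7500

IQR = 11.7500


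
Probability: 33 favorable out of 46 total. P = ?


P = 33/46 = 0.7174

P = 0.7174


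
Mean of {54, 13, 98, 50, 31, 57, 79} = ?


Sum = 54 + 13 + 98 + 50 + 31 + 57 + 79 = 382
n = 7
Mean = 382/7 = 54.5714

Mean = 54.5714


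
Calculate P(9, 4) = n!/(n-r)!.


P(9,4) = 9!/5!
= 362880/120
= 3024

P(9,4) = 3024


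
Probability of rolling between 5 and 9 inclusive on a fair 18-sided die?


Favorable outcomes (5 ≤ roll ≤ 9): 5
Total outcomes = 18
P = 5/18 = 0.2778

P = 0.2778


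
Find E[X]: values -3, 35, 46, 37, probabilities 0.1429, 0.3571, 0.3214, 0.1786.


E[X] = -3*0.1429 + 35*0.3571 + 46*0.3214 + 37*0.1786
= -0.4287 + 12.4985 + 14.7844 + 6.6082
= 33.4624

E[X] = 33.4624


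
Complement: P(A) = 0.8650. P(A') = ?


P(not A) = 1 - 0.8650 = 0.1350

P(not A) = 0.1350


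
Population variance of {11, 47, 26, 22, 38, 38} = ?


Mean = 30.3333
Squared deviations: 373.7778, 277.7778, 18.7778, 69.4444, 58.7778, 58.7778
Sum = 857.3333
Variance = 857.3333/6 = 142.8889

Variance = 142.8889


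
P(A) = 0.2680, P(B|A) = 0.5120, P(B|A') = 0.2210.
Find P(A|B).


P(B) = P(B|A)*P(A) + P(B|A')*P(A')
= 0.5120*0.2680 + 0.2210*0.7320
= 0.137216 + 0.161772 = 0.298988
P(A|B) = 0.137216/0.298988 = 0.4589

P(A|B) = 0.4589


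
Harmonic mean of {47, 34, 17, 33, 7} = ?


Sum of reciprocals = 1/47 + 1/34 + 1/17 + 1/33 + 1/7 = 0.282672
HM = 5/0.282672 = 17.6883

HM = 17.6883


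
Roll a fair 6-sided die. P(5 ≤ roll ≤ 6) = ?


Favorable outcomes (5 ≤ roll ≤ 6): 2
Total outcomes = 6
P = 2/6 = 0.3333

P = 0.3333


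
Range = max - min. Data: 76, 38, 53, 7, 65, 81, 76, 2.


Max = 81, Min = 2
Range = 81 - 2 = 79

Range = 79


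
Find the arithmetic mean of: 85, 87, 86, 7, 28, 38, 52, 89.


Sum = 85 + 87 + 86 + 7 + 28 + 38 + 52 + 89 = 472
n = 8
Mean = 472/8 = 59.0000

Mean = 59.0000


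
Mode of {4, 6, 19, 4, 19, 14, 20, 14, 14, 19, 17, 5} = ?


Frequencies: 4:2, 5:1, 6:1, 14:3, 17:1, 19:3, 20:1
Max frequency = 3
Mode = 14, 19

Mode = 14, 19


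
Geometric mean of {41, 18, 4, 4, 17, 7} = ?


Product = 41 × 18 × 4 × 4 × 17 × 7 = 1405152
GM = 1405152^(1/6) = 10.5833

GM = 10.5833


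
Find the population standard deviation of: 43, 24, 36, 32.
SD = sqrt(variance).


Mean = 33.7500
Variance = 47.1875
SD = sqrt(47.1875) = 6.8693

SD = 6.8693


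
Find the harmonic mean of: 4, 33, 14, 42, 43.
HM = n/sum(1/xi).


Sum of reciprocals = 1/4 + 1/33 + 1/14 + 1/42 + 1/43 = 0.398797
HM = 5/0.398797 = 12.5377

HM = 12.5377


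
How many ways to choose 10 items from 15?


C(15,10) = 15!/(10! × 5!)
= 1307674368000/(3628800 × 120)
= 3003

C(15,10) = 3003


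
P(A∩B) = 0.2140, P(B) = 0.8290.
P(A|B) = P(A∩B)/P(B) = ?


P(A|B) = 0.2140/0.8290 = 0.2581

P(A|B) = 0.2581


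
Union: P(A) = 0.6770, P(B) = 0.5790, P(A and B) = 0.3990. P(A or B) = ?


P(A∪B) = 0.6770 + 0.5790 - 0.3990
= 1.2560 - 0.3990
= 0.8570

P(A∪B) = 0.8570


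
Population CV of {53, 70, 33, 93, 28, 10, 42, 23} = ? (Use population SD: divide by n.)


Mean = 44.0000
SD = 25.3377
CV = (25.3377/44.0000)*100 = 57.5857%

CV = 57.5857%


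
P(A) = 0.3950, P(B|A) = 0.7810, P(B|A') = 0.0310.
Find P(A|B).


P(B) = P(B|A)*P(A) + P(B|A')*P(A')
= 0.7810*0.3950 + 0.0310*0.6050
= 0.308495 + 0.018755 = 0.327250
P(A|B) = 0.308495/0.327250 = 0.9427

P(A|B) = 0.9427


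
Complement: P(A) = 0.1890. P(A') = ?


P(not A) = 1 - 0.1890 = 0.8110

P(not A) = 0.8110


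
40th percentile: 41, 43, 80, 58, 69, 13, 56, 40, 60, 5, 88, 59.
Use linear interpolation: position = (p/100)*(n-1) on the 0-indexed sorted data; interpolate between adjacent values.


Sorted: 5, 13, 40, 41, 43, 56, 58, 59, 60, 69, 80, 88
n = 12
Index = 40/100 * 11 = 4.4000
Lower = data[4] = 43, Upper = data[5] = 56
P40 = 43 + 0.4000*(13) = 48.2000

P40 = 48.2000


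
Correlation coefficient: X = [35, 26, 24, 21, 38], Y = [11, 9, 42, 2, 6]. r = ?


Mean X = 28.8000, Mean Y = 14.0000
SD X = 6.554388, SD Y = 14.324804
Cov = -23.800000
r = -23.800000/(6.554388*14.324804) = -0.2535

r = -0.2535


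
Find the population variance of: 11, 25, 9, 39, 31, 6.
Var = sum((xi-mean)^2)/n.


Mean = 20.1667
Squared deviations: 84.0278, 23.3611, 124.6944, 354.6944, 117.3611, 200.6944
Sum = 904.8333
Variance = 904.8333/6 = 150.8056

Variance = 150.8056


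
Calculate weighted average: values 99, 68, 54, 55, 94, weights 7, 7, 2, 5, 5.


Numerator = 99*7 + 68*7 + 54*2 + 55*5 + 94*5 = 2022
Denominator = 7 + 7 + 2 + 5 + 5 = 26
WM = 2022/26 = 77.7692

WM = 77.7692


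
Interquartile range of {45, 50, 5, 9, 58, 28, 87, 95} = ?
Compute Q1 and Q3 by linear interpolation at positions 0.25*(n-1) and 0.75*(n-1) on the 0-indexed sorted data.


Sorted: 5, 9, 28, 45, 50, 58, 87, 95
Q1 (25th %ile) = 23.2500
Q3 (75th %ile) = 65.2500
IQR = 65.2500 - 23.2500 = 42.0000

IQR = 42.0000


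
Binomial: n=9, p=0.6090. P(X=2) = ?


C(9,2) = 36
p^2 = 0.370881
(1-p)^7 = 0.001397
P = 36 * 0.370881 * 0.001397 = 0.0187

P(X=2) = 0.0187


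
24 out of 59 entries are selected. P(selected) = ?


P = 24/59 = 0.4068

P = 0.4068


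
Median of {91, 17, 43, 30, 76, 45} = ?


Sorted: 17, 30, 43, 45, 76, 91
n = 6 (even)
Middle values: 43 and 45
Median = (43+45)/2 = 44.0000

Median = 44.0000


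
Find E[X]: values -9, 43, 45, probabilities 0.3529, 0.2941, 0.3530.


E[X] = -9*0.3529 + 43*0.2941 + 45*0.3530
= -3.1761 + 12.6463 + 15.8850
= 25.3552

E[X] = 25.3552


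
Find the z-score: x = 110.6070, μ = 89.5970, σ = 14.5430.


z = (110.6070 - 89.5970)/14.5430
= 21.0100/14.5430
= 1.4447

z = 1.4447


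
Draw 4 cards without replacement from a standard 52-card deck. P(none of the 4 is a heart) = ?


P(no hearts) = (39/52) × (38/51) × (37/50) × (36/49)
= 0.3038

P = 0.3038


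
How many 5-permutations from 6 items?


P(6,5) = 6!/1!
= 720/1
= 720

P(6,5) = 720


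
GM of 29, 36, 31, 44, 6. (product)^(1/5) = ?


Product = 29 × 36 × 31 × 44 × 6 = 8544096
GM = 8544096^(1/5) = 24.3407

GM = 24.3407


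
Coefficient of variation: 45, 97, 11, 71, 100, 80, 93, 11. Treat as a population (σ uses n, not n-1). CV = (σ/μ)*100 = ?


Mean = 63.5000
SD = 34.4746
CV = (34.4746/63.5000)*100 = 54.2908%

CV = 54.2908%


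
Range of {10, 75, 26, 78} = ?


Max = 78, Min = 10
Range = 78 - 10 = 68

Range = 68


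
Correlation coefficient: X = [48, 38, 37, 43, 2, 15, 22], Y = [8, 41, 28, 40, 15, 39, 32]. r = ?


Mean X = 29.2857, Mean Y = 29.0000
SD X = 15.470842, SD Y = 12.023786
Cov = 10.285714
r = 10.285714/(15.470842*12.023786) = 0.0553

r = 0.0553


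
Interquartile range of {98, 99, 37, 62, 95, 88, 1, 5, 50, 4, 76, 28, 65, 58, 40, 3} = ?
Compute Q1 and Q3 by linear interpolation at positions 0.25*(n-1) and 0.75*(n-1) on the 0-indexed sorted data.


Sorted: 1, 3, 4, 5, 28, 37, 40, 50, 58, 62, 65, 76, 88, 95, 98, 99
Q1 (25th %ile) = 22.2500
Q3 (75th %ile) = 79.0000
IQR = 79.0000 - 22.2500 = 56.7500

IQR = 56.7500


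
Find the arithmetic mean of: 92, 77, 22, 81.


Sum = 92 + 77 + 22 + 81 = 272
n = 4
Mean = 272/4 = 68.0000

Mean = 68.0000


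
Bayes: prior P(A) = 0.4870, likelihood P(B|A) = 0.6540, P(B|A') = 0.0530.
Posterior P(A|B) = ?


P(B) = P(B|A)*P(A) + P(B|A')*P(A')
= 0.6540*0.4870 + 0.0530*0.5130
= 0.318498 + 0.027189 = 0.345687
P(A|B) = 0.318498/0.345687 = 0.9213

P(A|B) = 0.9213


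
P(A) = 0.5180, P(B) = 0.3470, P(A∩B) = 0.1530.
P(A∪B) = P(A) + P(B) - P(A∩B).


P(A∪B) = 0.5180 + 0.3470 - 0.1530
= 0.8650 - 0.1530
= 0.7120

P(A∪B) = 0.7120


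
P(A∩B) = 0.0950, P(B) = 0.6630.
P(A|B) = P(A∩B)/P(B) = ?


P(A|B) = 0.0950/0.6630 = 0.1433

P(A|B) = 0.1433


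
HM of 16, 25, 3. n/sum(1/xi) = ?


Sum of reciprocals = 1/16 + 1/25 + 1/3 = 0.435833
HM = 3/0.435833 = 6.8834

HM = 6.8834


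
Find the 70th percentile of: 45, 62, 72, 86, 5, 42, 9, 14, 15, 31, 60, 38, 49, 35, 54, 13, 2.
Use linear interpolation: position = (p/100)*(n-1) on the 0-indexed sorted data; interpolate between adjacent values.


Sorted: 2, 5, 9, 13, 14, 15, 31, 35, 38, 42, 45, 49, 54, 60, 62, 72, 86
n = 17
Index = 70/100 * 16 = 11.2000
Lower = data[11] = 49, Upper = data[12] = 54
P70 = 49 + 0.2000*(5) = 50.0000

P70 = 50.0000


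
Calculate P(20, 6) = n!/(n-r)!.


P(20,6) = 20!/14!
= 2432902008176640000/87178291200
= 27907200

P(20,6) = 27907200


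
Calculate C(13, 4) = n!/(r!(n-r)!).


C(13,4) = 13!/(4! × 9!)
= 6227020800/(24 × 362880)
= 715

C(13,4) = 715


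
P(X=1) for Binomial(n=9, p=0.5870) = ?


C(9,1) = 9
p^1 = 0.587000
(1-p)^8 = 0.000846
P = 9 * 0.587000 * 0.000846 = 0.0045

P(X=1) = 0.0045


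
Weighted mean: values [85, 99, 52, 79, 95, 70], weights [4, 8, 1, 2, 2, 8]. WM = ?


Numerator = 85*4 + 99*8 + 52*1 + 79*2 + 95*2 + 70*8 = 2092
Denominator = 4 + 8 + 1 + 2 + 2 + 8 = 25
WM = 2092/25 = 83.6800

WM = 83.6800


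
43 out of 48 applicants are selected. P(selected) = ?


P = 43/48 = 0.8958

P = 0.8958


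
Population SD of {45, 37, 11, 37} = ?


Mean = 32.5000
Variance = 164.7500
SD = sqrt(164.7500) = 12.8355

SD = 12.8355


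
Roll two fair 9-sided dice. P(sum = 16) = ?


Total outcomes = 9×9 = 81
Favorable (sum = 16): 3
P = 3/81 = 0.0370

P = 0.0370


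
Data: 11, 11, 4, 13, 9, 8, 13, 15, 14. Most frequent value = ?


Frequencies: 4:1, 8:1, 9:1, 11:2, 13:2, 14:1, 15:1
Max frequency = 2
Mode = 11, 13

Mode = 11, 13


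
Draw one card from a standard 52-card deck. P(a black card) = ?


26 black cards in 52 cards
P = 26/52 = 0.5000

P = 0.5000


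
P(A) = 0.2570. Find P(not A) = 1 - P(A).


P(not A) = 1 - 0.2570 = 0.7430

P(not A) = 0.7430


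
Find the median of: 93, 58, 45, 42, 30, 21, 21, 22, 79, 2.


Sorted: 2, 21, 21, 22, 30, 42, 45, 58, 79, 93
n = 10 (even)
Middle values: 30 and 42
Median = (30+42)/2 = 36.0000

Median = 36.0000


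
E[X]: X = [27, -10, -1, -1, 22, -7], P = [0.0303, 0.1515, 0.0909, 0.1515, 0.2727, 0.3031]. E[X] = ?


E[X] = 27*0.0303 - 10*0.1515 - 1*0.0909 - 1*0.1515 + 22*0.2727 - 7*0.3031
= 0.8181 - 1.5150 - 0.0909 - 0.1515 + 5.9994 - 2.1217
= 2.9384

E[X] = 2.9384


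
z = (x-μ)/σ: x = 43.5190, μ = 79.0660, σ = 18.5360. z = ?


z = (43.5190 - 79.0660)/18.5360
= -35.5470/18.5360
= -1.9177

z = -1.9177


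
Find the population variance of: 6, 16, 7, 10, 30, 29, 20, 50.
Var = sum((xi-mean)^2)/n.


Mean = 21.0000
Squared deviations: 225.0000, 25.0000, 196.0000, 121.0000, 81.0000, 64.0000, 1.0000, 841.0000
Sum = 1554.0000
Variance = 1554.0000/8 = 194.2500

Variance = 194.2500


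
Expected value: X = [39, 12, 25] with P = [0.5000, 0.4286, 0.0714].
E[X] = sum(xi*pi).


E[X] = 39*0.5000 + 12*0.4286 + 25*0.0714
= 19.5000 + 5.1432 + 1.7850
= 26.4282

E[X] = 26.4282


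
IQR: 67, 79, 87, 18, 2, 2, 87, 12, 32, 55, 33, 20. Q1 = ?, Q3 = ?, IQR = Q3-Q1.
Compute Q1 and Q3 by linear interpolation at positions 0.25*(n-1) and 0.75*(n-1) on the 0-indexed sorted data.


Sorted: 2, 2, 12, 18, 20, 32, 33, 55, 67, 79, 87, 87
Q1 (25th %ile) = 16.5000
Q3 (75th %ile) = 70.0000
IQR = 70.0000 - 16.5000 = 53.5000

IQR = 53.5000


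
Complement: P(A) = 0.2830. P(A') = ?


P(not A) = 1 - 0.2830 = 0.7170

P(not A) = 0.7170


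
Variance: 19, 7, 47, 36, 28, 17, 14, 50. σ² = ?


Mean = 27.2500
Squared deviations: 68.0625, 410.0625, 390.0625, 76.5625, 0.5625, 105.0625, 175.5625, 517.5625
Sum = 1743.5000
Variance = 1743.5000/8 = 217.9375

Variance = 217.9375


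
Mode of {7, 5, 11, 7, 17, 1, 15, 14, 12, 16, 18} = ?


Frequencies: 1:1, 5:1, 7:2, 11:1, 12:1, 14:1, 15:1, 16:1, 17:1, 18:1
Max frequency = 2
Mode = 7

Mode = 7


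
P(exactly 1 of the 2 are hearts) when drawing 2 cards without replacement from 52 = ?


Hypergeometric: P(X=1) = C(13,1)·C(39,1) / C(52,2)
= 13 × 39 / 1326
= 507/1326 = 0.3824

P = 0.3824


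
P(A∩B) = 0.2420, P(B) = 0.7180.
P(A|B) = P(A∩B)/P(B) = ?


P(A|B) = 0.2420/0.7180 = 0.3370

P(A|B) = 0.3370


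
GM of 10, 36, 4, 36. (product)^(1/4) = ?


Product = 10 × 36 × 4 × 36 = 51840
GM = 51840^(1/4) = 15.0892

GM = 15.0892


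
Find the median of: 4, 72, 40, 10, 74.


Sorted: 4, 10, 40, 72, 74
n = 5 (odd)
Middle value = 40

Median = 40


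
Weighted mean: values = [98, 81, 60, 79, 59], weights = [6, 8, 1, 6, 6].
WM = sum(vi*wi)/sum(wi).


Numerator = 98*6 + 81*8 + 60*1 + 79*6 + 59*6 = 2124
Denominator = 6 + 8 + 1 + 6 + 6 = 27
WM = 2124/27 = 78.6667

WM = 78.6667


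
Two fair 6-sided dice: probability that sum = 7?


Total outcomes = 6×6 = 36
Favorable (sum = 7): 6
P = 6/36 = 0.1667

P = 0.1667


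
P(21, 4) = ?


P(21,4) = 21!/17!
= 51090942171709440000/355687428096000
= 143640

P(21,4) = 143640


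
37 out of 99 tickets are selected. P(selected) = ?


P = 37/99 = 0.3737

P = 0.3737


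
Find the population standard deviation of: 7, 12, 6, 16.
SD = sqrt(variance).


Mean = 10.2500
Variance = 16.1875
SD = sqrt(16.1875) = 4.0234

SD = 4.0234


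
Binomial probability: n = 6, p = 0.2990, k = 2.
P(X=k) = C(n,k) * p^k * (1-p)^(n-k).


C(6,2) = 15
p^2 = 0.089401
(1-p)^4 = 0.241475
P = 15 * 0.089401 * 0.241475 = 0.3238

P(X=2) = 0.3238


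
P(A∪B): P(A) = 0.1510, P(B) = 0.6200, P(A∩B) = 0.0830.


P(A∪B) = 0.1510 + 0.6200 - 0.0830
= 0.7710 - 0.0830
= 0.6880

P(A∪B) = 0.6880


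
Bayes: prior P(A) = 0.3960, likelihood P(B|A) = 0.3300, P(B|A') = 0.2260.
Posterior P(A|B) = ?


P(B) = P(B|A)*P(A) + P(B|A')*P(A')
= 0.3300*0.3960 + 0.2260*0.6040
= 0.130680 + 0.136504 = 0.267184
P(A|B) = 0.130680/0.267184 = 0.4891

P(A|B) = 0.4891


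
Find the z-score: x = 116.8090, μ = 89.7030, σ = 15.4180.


z = (116.8090 - 89.7030)/15.4180
= 27.1060/15.4180
= 1.7581

z = 1.7581


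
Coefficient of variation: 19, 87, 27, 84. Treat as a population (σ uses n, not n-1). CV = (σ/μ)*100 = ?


Mean = 54.2500
SD = 31.3957
CV = (31.3957/54.2500)*100 = 57.8722%

CV = 57.8722%


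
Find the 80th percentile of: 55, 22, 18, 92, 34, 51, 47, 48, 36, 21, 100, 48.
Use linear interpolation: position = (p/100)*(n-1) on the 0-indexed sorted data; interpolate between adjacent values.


Sorted: 18, 21, 22, 34, 36, 47, 48, 48, 51, 55, 92, 100
n = 12
Index = 80/100 * 11 = 8.8000
Lower = data[8] = 51, Upper = data[9] = 55
P80 = 51 + 0.8000*(4) = 54.2000

P80 = 54.2000


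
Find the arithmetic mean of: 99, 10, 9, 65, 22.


Sum = 99 + 10 + 9 + 65 + 22 = 205
n = 5
Mean = 205/5 = 41.0000

Mean = 41.0000


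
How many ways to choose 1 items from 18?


C(18,1) = 18!/(1! × 17!)
= 6402373705728000/(1 × 355687428096000)
= 18

C(18,1) = 18


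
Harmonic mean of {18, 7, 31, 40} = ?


Sum of reciprocals = 1/18 + 1/7 + 1/31 + 1/40 = 0.255671
HM = 4/0.255671 = 15.6451

HM = 15.6451


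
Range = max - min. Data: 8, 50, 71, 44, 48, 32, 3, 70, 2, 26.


Max = 71, Min = 2
Range = 71 - 2 = 69

Range = 69


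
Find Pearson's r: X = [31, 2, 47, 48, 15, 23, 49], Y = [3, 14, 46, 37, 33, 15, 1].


Mean X = 30.7143, Mean Y = 21.2857
SD X = 17.026989, SD Y = 16.183892
Cov = 53.081633
r = 53.081633/(17.026989*16.183892) = 0.1926

r = 0.1926


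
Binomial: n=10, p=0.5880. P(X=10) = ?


C(10,10) = 1
p^10 = 0.004941
(1-p)^0 = 1.000000
P = 1 * 0.004941 * 1.000000 = 0.0049

P(X=10) = 0.0049


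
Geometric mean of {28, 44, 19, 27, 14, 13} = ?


Product = 28 × 44 × 19 × 27 × 14 × 13 = 115026912
GM = 115026912^(1/6) = 22.0529

GM = 22.0529


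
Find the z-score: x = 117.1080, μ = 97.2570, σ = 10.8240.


z = (117.1080 - 97.2570)/10.8240
= 19.8510/10.8240
= 1.8340

z = 1.8340


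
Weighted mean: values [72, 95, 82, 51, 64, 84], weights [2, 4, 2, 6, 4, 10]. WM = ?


Numerator = 72*2 + 95*4 + 82*2 + 51*6 + 64*4 + 84*10 = 2090
Denominator = 2 + 4 + 2 + 6 + 4 + 10 = 28
WM = 2090/28 = 74.6429

WM = 74.6429


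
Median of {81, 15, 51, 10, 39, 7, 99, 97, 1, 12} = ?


Sorted: 1, 7, 10, 12, 15, 39, 51, 81, 97, 99
n = 10 (even)
Middle values: 15 and 39
Median = (15+39)/2 = 27.0000

Median = 27.0000


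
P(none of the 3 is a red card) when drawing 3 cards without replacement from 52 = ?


P(no red cards) = (26/52) × (25/51) × (24/50)
= 0.1176

P = 0.1176


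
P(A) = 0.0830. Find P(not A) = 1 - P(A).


P(not A) = 1 - 0.0830 = 0.9170

P(not A) = 0.9170


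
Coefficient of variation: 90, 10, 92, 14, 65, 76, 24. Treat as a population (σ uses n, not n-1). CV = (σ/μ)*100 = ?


Mean = 53.0000
SD = 33.3252
CV = (33.3252/53.0000)*100 = 62.8778%

CV = 62.8778%


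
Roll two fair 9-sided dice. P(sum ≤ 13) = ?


Total outcomes = 9×9 = 81
Favorable (sum ≤ 13): 66
P = 66/81 = 0.8148

P = 0.8148


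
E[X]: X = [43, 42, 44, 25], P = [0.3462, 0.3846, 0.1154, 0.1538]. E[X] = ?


E[X] = 43*0.3462 + 42*0.3846 + 44*0.1154 + 25*0.1538
= 14.8866 + 16.1532 + 5.0776 + 3.8450
= 39.9624

E[X] = 39.9624


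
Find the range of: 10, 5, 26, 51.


Max = 51, Min = 5
Range = 51 - 5 = 46

Range = 46


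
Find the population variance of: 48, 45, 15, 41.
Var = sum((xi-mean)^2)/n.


Mean = 37.2500
Squared deviations: 115.5625, 60.0625, 495.0625, 14.0625
Sum = 684.7500
Variance = 684.7500/4 = 171.1875

Variance = 171.1875


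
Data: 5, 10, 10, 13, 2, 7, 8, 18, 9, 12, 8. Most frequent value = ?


Frequencies: 2:1, 5:1, 7:1, 8:2, 9:1, 10:2, 12:1, 13:1, 18:1
Max frequency = 2
Mode = 8, 10

Mode = 8, 10


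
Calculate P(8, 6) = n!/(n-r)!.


P(8,6) = 8!/2!
= 40320/2
= 20160

P(8,6) = 20160


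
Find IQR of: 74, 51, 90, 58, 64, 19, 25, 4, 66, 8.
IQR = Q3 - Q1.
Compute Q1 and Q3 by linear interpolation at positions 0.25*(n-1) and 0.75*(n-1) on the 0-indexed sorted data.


Sorted: 4, 8, 19, 25, 51, 58, 64, 66, 74, 90
Q1 (25th %ile) = 20.5000
Q3 (75th %ile) = 65.5000
IQR = 65.5000 - 20.5000 = 45.0000

IQR = 45.0000


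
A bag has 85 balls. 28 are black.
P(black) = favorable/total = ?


P = 28/85 = 0.3294

P = 0.3294


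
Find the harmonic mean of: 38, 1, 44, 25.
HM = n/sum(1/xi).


Sum of reciprocals = 1/38 + 1/1 + 1/44 + 1/25 = 1.089043
HM = 4/1.089043 = 3.6729

HM = 3.6729


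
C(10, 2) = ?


C(10,2) = 10!/(2! × 8!)
= 3628800/(2 × 40320)
= 45

C(10,2) = 45


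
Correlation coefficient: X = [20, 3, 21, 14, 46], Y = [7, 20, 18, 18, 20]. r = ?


Mean X = 20.8000, Mean Y = 16.6000
SD X = 14.133648, SD Y = 4.882622
Cov = 4.720000
r = 4.720000/(14.133648*4.882622) = 0.0684

r = 0.0684


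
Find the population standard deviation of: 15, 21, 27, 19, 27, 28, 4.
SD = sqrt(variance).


Mean = 20.1429
Variance = 63.5510
SD = sqrt(63.5510) = 7.9719

SD = 7.9719


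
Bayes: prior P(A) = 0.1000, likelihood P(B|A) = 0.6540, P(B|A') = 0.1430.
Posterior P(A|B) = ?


P(B) = P(B|A)*P(A) + P(B|A')*P(A')
= 0.6540*0.1000 + 0.1430*0.9000
= 0.065400 + 0.128700 = 0.194100
P(A|B) = 0.065400/0.194100 = 0.3369

P(A|B) = 0.3369


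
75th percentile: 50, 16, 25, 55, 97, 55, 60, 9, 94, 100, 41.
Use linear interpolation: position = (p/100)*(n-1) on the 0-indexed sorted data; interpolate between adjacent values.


Sorted: 9, 16, 25, 41, 50, 55, 55, 60, 94, 97, 100
n = 11
Index = 75/100 * 10 = 7.5000
Lower = data[7] = 60, Upper = data[8] = 94
P75 = 60 + 0.5000*(34) = 77.0000

P75 = 77.0000


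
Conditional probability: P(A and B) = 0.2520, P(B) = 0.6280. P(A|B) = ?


P(A|B) = 0.2520/0.6280 = 0.4013

P(A|B) = 0.4013


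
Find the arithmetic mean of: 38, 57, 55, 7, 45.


Sum = 38 + 57 + 55 + 7 + 45 = 202
n = 5
Mean = 202/5 = 40.4000

Mean = 40.4000
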